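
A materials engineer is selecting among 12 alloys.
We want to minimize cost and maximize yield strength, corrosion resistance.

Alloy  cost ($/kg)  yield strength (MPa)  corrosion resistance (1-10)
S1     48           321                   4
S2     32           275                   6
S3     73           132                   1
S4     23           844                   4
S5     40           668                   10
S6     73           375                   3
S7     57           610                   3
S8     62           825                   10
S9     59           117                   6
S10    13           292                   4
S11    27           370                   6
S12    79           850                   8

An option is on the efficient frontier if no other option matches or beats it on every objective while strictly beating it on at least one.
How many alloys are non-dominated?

S1: dominated by S4 (cost 23≤48, yield strength 844≥321, corrosion resistance 4≥4).
S2: dominated by S11 (cost 27≤32, yield strength 370≥275, corrosion resistance 6≥6).
S3: dominated by S1 (cost 48≤73, yield strength 321≥132, corrosion resistance 4≥1).
S4: not dominated.
S5: not dominated.
S6: dominated by S4 (cost 23≤73, yield strength 844≥375, corrosion resistance 4≥3).
S7: dominated by S4 (cost 23≤57, yield strength 844≥610, corrosion resistance 4≥3).
S8: not dominated.
S9: dominated by S2 (cost 32≤59, yield strength 275≥117, corrosion resistance 6≥6).
S10: not dominated (best cost).
S11: not dominated.
S12: not dominated (best yield strength).
Pareto-optimal: S4, S5, S8, S10, S11, S12 → 6.

6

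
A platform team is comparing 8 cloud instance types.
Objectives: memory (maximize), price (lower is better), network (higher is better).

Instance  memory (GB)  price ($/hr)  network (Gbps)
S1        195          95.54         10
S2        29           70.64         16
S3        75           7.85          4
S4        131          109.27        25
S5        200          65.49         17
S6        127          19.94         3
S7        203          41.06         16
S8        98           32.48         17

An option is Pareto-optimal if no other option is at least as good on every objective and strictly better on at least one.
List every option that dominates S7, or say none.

none

S1: worse on memory (195 vs 203).
S2: worse on memory (29 vs 203).
S3: worse on memory (75 vs 203).
S4: worse on memory (131 vs 203).
S5: worse on memory (200 vs 203).
S6: worse on memory (127 vs 203).
S8: worse on memory (98 vs 203).
No option dominates S7.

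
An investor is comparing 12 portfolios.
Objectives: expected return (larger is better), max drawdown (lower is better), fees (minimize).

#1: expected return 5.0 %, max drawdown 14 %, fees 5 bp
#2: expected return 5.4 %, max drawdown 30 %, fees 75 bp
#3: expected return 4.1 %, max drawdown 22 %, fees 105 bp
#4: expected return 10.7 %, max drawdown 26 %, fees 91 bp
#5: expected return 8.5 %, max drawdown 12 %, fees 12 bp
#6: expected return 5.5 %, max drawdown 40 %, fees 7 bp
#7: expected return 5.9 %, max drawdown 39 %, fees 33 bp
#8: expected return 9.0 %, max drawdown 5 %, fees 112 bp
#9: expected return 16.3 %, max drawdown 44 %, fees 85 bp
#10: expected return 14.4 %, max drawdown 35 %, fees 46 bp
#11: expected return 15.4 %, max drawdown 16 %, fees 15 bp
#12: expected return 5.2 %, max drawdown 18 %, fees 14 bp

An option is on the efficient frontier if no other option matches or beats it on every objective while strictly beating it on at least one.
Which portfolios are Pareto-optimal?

#1: not dominated (best fees).
#2: dominated by #5 (expected return 8.5≥5.4, max drawdown 12≤30, fees 12≤75).
#3: dominated by #1 (expected return 5.0≥4.1, max drawdown 14≤22, fees 5≤105).
#4: dominated by #11 (expected return 15.4≥10.7, max drawdown 16≤26, fees 15≤91).
#5: not dominated.
#6: not dominated.
#7: dominated by #5 (expected return 8.5≥5.9, max drawdown 12≤39, fees 12≤33).
#8: not dominated (best max drawdown).
#9: not dominated (best expected return).
#10: dominated by #11 (expected return 15.4≥14.4, max drawdown 16≤35, fees 15≤46).
#11: not dominated.
#12: dominated by #5 (expected return 8.5≥5.2, max drawdown 12≤18, fees 12≤14).

#1, #5, #6, #8, #9, #11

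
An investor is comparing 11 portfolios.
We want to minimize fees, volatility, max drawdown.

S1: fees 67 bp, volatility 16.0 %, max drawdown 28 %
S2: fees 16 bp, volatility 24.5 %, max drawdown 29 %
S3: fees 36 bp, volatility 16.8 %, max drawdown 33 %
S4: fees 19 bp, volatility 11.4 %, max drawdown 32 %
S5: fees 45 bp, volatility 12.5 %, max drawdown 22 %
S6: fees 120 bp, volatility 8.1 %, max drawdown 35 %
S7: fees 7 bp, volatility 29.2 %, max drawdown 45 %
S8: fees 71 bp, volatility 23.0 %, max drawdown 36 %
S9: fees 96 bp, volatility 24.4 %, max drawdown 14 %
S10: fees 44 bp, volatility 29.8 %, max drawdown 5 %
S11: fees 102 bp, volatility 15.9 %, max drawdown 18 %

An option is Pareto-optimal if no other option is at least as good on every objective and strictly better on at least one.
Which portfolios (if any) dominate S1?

S5: fees 45≤67, volatility 12.5≤16.0, max drawdown 22≤28 — dominates S1.
Others (S2, S3, S4, S6, S7, S8, S9, S10, S11) are each worse than S1 on at least one objective.

S5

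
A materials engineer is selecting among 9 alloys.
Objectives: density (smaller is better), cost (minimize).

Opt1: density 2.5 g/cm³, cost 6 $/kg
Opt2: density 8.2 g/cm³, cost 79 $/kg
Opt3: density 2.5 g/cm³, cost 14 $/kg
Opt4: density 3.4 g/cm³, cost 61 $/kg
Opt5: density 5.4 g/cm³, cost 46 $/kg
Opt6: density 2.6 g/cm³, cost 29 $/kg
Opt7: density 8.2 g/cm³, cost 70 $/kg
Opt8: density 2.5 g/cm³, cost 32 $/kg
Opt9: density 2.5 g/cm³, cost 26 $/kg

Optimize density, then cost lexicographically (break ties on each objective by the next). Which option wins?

First minimize density: best is 2.5, kept {Opt1, Opt3, Opt8, Opt9}.
Then minimize cost: best is 6, kept {Opt1}.

Opt1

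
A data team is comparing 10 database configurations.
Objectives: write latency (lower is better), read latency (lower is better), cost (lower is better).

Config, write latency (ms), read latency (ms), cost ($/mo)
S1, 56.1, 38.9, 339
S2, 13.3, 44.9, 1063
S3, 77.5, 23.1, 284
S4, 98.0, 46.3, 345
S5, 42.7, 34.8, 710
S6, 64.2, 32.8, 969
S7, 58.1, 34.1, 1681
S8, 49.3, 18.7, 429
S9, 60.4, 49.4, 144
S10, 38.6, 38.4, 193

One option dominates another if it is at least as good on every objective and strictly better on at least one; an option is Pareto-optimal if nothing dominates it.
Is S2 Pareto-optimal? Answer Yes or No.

S1: worse on write latency (56.1 vs 13.3).
S3: worse on write latency (77.5 vs 13.3).
S4: worse on write latency (98.0 vs 13.3).
S5: worse on write latency (42.7 vs 13.3).
S6: worse on write latency (64.2 vs 13.3).
S7: worse on write latency (58.1 vs 13.3).
S8: worse on write latency (49.3 vs 13.3).
S9: worse on write latency (60.4 vs 13.3).
S10: worse on write latency (38.6 vs 13.3).
No option is at least as good as S2 on every objective and strictly better on one.

Yes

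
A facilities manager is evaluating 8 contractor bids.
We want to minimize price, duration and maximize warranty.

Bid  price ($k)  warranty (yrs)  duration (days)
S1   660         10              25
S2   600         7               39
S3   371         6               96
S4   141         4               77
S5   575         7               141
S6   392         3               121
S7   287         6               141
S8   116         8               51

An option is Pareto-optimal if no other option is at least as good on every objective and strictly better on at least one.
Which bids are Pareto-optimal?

S1: not dominated (best warranty).
S2: not dominated.
S3: dominated by S8 (price 116≤371, warranty 8≥6, duration 51≤96).
S4: dominated by S8 (price 116≤141, warranty 8≥4, duration 51≤77).
S5: dominated by S8 (price 116≤575, warranty 8≥7, duration 51≤141).
S6: dominated by S3 (price 371≤392, warranty 6≥3, duration 96≤121).
S7: dominated by S8 (price 116≤287, warranty 8≥6, duration 51≤141).
S8: not dominated (best price).

S1, S2, S8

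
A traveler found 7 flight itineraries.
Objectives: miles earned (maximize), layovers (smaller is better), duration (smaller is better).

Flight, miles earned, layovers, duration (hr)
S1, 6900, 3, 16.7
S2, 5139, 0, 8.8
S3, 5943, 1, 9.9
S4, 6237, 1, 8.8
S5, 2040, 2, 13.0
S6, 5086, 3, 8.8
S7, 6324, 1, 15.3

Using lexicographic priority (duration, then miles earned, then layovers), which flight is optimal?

First minimize duration: best is 8.8, kept {S2, S4, S6}.
Then maximize miles earned: best is 6237, kept {S4}.

S4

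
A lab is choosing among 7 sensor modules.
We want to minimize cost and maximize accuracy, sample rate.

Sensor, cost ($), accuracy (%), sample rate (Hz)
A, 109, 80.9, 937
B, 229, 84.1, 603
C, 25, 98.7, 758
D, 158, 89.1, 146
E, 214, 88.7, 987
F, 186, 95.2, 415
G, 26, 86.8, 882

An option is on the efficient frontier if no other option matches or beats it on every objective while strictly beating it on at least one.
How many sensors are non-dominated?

A: not dominated.
B: dominated by C (cost 25≤229, accuracy 98.7≥84.1, sample rate 758≥603).
C: not dominated (best cost).
D: dominated by C (cost 25≤158, accuracy 98.7≥89.1, sample rate 758≥146).
E: not dominated (best sample rate).
F: dominated by C (cost 25≤186, accuracy 98.7≥95.2, sample rate 758≥415).
G: not dominated.
Pareto-optimal: A, C, E, G → 4.

4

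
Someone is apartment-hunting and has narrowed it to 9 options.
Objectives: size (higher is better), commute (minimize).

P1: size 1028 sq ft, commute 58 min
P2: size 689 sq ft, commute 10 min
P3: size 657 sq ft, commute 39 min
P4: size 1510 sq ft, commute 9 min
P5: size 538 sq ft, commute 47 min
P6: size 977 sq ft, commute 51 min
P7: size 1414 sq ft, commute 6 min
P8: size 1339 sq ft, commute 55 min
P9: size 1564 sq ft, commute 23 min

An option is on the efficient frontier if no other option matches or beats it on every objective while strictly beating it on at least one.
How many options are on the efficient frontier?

3

P1: dominated by P4 (size 1510≥1028, commute 9≤58).
P2: dominated by P4 (size 1510≥689, commute 9≤10).
P3: dominated by P2 (size 689≥657, commute 10≤39).
P4: not dominated.
P5: dominated by P2 (size 689≥538, commute 10≤47).
P6: dominated by P4 (size 1510≥977, commute 9≤51).
P7: not dominated (best commute).
P8: dominated by P4 (size 1510≥1339, commute 9≤55).
P9: not dominated (best size).
Pareto-optimal: P4, P7, P9 → 3.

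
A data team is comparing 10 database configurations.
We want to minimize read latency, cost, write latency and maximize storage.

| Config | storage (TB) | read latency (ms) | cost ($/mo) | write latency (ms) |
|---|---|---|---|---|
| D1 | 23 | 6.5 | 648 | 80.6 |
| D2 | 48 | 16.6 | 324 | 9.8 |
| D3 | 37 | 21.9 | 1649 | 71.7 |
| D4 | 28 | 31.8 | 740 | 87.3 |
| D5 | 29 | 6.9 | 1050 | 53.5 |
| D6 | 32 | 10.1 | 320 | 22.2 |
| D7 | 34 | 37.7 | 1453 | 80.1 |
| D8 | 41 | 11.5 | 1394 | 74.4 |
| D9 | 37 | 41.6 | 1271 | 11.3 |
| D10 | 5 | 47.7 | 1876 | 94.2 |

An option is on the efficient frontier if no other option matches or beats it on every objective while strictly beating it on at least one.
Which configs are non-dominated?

D1: not dominated (best read latency).
D2: not dominated (best storage).
D3: dominated by D2 (storage 48≥37, read latency 16.6≤21.9, cost 324≤1649, write latency 9.8≤71.7).
D4: dominated by D2 (storage 48≥28, read latency 16.6≤31.8, cost 324≤740, write latency 9.8≤87.3).
D5: not dominated.
D6: not dominated (best cost).
D7: dominated by D2 (storage 48≥34, read latency 16.6≤37.7, cost 324≤1453, write latency 9.8≤80.1).
D8: not dominated.
D9: dominated by D2 (storage 48≥37, read latency 16.6≤41.6, cost 324≤1271, write latency 9.8≤11.3).
D10: dominated by D1 (storage 23≥5, read latency 6.5≤47.7, cost 648≤1876, write latency 80.6≤94.2).

D1, D2, D5, D6, D8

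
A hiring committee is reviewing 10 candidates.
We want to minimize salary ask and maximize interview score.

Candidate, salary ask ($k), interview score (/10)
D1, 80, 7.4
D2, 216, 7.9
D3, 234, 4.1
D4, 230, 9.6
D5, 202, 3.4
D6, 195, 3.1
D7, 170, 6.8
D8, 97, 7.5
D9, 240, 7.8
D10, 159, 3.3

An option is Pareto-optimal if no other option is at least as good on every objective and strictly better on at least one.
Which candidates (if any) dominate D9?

D2: salary ask 216≤240, interview score 7.9≥7.8 — dominates D9.
D4: salary ask 230≤240, interview score 9.6≥7.8 — dominates D9.
Others (D1, D3, D5, D6, D7, D8, D10) are each worse than D9 on at least one objective.

D2, D4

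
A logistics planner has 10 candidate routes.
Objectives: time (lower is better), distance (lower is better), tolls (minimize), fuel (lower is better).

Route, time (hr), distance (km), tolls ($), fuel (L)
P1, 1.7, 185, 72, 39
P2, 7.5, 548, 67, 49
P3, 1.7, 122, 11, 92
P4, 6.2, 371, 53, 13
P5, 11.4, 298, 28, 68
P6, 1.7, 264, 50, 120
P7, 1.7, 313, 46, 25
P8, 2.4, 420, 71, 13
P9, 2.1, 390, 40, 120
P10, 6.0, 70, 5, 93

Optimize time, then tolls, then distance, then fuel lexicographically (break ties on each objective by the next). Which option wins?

P3

First minimize time: best is 1.7, kept {P1, P3, P6, P7}.
Then minimize tolls: best is 11, kept {P3}.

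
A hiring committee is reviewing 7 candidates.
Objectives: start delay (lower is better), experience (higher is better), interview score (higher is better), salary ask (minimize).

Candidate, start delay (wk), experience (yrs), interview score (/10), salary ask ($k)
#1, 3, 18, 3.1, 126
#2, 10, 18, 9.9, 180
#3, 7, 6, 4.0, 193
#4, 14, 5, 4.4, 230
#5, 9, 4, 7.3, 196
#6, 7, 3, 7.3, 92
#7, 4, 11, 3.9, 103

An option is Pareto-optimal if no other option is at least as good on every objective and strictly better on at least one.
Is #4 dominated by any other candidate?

Yes

#2 vs #4: start delay 10≤14, experience 18≥5, interview score 9.9≥4.4, salary ask 180≤230 — #2 is at least as good on every objective and strictly better on at least one, so #2 dominates #4.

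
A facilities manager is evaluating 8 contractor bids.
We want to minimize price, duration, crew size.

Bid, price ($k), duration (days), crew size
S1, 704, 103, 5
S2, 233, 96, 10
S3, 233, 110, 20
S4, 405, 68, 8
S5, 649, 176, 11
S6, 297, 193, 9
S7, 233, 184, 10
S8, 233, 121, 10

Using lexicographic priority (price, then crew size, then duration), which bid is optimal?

S2

First minimize price: best is 233, kept {S2, S3, S7, S8}.
Then minimize crew size: best is 10, kept {S2, S7, S8}.
Then minimize duration: best is 96, kept {S2}.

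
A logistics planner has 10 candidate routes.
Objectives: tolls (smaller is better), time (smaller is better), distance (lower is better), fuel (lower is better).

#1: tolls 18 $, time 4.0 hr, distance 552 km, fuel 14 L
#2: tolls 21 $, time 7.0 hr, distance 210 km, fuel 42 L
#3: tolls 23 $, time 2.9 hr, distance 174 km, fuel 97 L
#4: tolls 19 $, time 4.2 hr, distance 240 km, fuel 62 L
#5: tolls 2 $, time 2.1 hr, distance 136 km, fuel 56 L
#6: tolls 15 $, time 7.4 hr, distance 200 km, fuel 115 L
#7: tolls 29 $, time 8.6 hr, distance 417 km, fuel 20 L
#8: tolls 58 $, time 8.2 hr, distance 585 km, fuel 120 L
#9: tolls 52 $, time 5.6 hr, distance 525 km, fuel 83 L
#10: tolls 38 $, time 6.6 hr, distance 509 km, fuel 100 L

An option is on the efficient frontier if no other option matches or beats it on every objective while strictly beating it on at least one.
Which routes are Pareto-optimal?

#1, #2, #5, #7

#1: not dominated (best fuel).
#2: not dominated.
#3: dominated by #5 (tolls 2≤23, time 2.1≤2.9, distance 136≤174, fuel 56≤97).
#4: dominated by #5 (tolls 2≤19, time 2.1≤4.2, distance 136≤240, fuel 56≤62).
#5: not dominated (best tolls).
#6: dominated by #5 (tolls 2≤15, time 2.1≤7.4, distance 136≤200, fuel 56≤115).
#7: not dominated.
#8: dominated by #1 (tolls 18≤58, time 4.0≤8.2, distance 552≤585, fuel 14≤120).
#9: dominated by #4 (tolls 19≤52, time 4.2≤5.6, distance 240≤525, fuel 62≤83).
#10: dominated by #3 (tolls 23≤38, time 2.9≤6.6, distance 174≤509, fuel 97≤100).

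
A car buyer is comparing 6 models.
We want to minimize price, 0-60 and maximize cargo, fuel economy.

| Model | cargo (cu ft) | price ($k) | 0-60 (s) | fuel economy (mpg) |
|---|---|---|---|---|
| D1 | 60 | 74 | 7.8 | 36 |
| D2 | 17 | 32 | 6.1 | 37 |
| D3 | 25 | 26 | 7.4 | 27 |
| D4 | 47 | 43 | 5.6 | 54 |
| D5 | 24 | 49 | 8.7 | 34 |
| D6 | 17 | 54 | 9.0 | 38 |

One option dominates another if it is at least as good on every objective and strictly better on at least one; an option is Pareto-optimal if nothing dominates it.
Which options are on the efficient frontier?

D1, D2, D3, D4

D1: not dominated (best cargo).
D2: not dominated.
D3: not dominated (best price).
D4: not dominated (best 0-60).
D5: dominated by D4 (cargo 47≥24, price 43≤49, 0-60 5.6≤8.7, fuel economy 54≥34).
D6: dominated by D4 (cargo 47≥17, price 43≤54, 0-60 5.6≤9.0, fuel economy 54≥38).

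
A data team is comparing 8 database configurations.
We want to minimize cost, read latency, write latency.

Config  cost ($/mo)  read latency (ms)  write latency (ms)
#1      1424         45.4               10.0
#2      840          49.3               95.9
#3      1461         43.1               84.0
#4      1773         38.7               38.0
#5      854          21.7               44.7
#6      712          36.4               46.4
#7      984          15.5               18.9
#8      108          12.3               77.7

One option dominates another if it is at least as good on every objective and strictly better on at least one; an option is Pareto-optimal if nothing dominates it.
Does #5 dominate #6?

#5 vs #6: #5 is worse on cost (854 vs 712), so it does not dominate #6.

No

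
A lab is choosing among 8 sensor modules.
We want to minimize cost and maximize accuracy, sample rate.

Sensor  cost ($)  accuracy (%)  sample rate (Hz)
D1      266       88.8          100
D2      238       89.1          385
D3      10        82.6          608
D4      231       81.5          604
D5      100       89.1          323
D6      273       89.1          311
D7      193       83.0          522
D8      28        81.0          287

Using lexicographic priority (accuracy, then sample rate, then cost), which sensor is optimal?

D2

First maximize accuracy: best is 89.1, kept {D2, D5, D6}.
Then maximize sample rate: best is 385, kept {D2}.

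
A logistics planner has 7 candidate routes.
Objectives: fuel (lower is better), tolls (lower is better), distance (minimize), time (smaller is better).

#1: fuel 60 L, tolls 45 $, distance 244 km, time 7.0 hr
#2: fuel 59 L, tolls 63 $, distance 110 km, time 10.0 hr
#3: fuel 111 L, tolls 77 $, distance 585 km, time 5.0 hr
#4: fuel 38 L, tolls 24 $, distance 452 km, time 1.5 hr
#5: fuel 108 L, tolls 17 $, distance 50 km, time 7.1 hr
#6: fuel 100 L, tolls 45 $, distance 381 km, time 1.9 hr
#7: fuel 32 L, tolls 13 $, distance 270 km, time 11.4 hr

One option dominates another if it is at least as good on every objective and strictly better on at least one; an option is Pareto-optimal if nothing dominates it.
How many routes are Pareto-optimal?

#1: not dominated.
#2: not dominated.
#3: dominated by #4 (fuel 38≤111, tolls 24≤77, distance 452≤585, time 1.5≤5.0).
#4: not dominated (best time).
#5: not dominated (best distance).
#6: not dominated.
#7: not dominated (best fuel).
Pareto-optimal: #1, #2, #4, #5, #6, #7 → 6.

6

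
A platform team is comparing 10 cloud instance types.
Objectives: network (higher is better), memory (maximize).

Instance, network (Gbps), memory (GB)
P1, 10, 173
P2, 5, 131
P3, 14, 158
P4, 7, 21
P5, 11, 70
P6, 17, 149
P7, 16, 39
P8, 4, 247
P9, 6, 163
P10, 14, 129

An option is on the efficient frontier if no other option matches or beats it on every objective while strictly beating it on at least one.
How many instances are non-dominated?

P1: not dominated.
P2: dominated by P1 (network 10≥5, memory 173≥131).
P3: not dominated.
P4: dominated by P1 (network 10≥7, memory 173≥21).
P5: dominated by P3 (network 14≥11, memory 158≥70).
P6: not dominated (best network).
P7: dominated by P6 (network 17≥16, memory 149≥39).
P8: not dominated (best memory).
P9: dominated by P1 (network 10≥6, memory 173≥163).
P10: dominated by P3 (network 14≥14, memory 158≥129).
Pareto-optimal: P1, P3, P6, P8 → 4.

4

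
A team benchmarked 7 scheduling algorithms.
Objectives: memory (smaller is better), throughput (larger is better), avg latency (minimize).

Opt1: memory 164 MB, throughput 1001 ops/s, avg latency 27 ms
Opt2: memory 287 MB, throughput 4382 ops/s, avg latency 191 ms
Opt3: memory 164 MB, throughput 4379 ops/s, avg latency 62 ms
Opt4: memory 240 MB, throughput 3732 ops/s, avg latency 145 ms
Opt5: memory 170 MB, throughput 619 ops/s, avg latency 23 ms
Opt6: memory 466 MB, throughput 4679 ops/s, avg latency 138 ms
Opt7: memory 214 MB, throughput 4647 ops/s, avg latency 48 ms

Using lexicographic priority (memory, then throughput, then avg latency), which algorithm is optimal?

First minimize memory: best is 164, kept {Opt1, Opt3}.
Then maximize throughput: best is 4379, kept {Opt3}.

Opt3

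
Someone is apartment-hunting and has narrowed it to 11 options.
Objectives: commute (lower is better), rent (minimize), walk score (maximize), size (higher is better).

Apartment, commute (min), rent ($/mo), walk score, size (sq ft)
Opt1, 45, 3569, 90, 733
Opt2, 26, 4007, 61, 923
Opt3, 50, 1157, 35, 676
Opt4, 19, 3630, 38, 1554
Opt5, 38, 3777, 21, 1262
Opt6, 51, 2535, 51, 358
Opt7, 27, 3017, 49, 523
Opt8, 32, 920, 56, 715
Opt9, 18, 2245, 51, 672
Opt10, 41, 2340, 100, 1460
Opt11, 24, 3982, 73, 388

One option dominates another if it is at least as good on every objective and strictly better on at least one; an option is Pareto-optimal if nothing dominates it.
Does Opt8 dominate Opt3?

Opt8 vs Opt3: commute 32≤50, rent 920≤1157, walk score 56≥35, size 715≥676 — Opt8 is at least as good on every objective with at least one strict improvement.

Yes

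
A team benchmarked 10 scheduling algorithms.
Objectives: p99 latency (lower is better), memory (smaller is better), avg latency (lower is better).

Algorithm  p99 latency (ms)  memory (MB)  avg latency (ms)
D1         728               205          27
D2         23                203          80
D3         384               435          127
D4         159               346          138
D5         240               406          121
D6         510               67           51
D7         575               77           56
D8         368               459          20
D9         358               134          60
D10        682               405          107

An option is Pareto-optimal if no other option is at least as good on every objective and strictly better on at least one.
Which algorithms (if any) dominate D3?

D2, D5, D9

D2: p99 latency 23≤384, memory 203≤435, avg latency 80≤127 — dominates D3.
D5: p99 latency 240≤384, memory 406≤435, avg latency 121≤127 — dominates D3.
D9: p99 latency 358≤384, memory 134≤435, avg latency 60≤127 — dominates D3.
Others (D1, D4, D6, D7, D8, D10) are each worse than D3 on at least one objective.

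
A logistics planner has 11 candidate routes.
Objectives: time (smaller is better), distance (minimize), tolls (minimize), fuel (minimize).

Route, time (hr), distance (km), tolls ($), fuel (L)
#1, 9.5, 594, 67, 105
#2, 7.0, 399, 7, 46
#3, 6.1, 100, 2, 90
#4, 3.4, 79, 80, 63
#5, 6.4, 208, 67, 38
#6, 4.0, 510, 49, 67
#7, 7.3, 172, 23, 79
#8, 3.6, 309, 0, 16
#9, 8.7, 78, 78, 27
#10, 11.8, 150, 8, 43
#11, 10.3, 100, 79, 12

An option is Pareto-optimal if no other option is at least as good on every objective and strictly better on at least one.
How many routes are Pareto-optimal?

#1: dominated by #2 (time 7.0≤9.5, distance 399≤594, tolls 7≤67, fuel 46≤105).
#2: dominated by #8 (time 3.6≤7.0, distance 309≤399, tolls 0≤7, fuel 16≤46).
#3: not dominated.
#4: not dominated (best time).
#5: not dominated.
#6: dominated by #8 (time 3.6≤4.0, distance 309≤510, tolls 0≤49, fuel 16≤67).
#7: not dominated.
#8: not dominated (best tolls).
#9: not dominated (best distance).
#10: not dominated.
#11: not dominated (best fuel).
Pareto-optimal: #3, #4, #5, #7, #8, #9, #10, #11 → 8.

8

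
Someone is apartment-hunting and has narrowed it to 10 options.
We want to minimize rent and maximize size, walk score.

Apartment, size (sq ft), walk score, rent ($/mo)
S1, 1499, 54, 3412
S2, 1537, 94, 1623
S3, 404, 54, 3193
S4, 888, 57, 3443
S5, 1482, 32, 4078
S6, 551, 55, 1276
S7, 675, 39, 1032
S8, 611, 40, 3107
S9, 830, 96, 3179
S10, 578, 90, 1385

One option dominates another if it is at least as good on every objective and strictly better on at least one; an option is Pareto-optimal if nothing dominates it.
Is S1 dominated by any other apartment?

Yes

S2 vs S1: size 1537≥1499, walk score 94≥54, rent 1623≤3412 — S2 is at least as good on every objective and strictly better on at least one, so S2 dominates S1.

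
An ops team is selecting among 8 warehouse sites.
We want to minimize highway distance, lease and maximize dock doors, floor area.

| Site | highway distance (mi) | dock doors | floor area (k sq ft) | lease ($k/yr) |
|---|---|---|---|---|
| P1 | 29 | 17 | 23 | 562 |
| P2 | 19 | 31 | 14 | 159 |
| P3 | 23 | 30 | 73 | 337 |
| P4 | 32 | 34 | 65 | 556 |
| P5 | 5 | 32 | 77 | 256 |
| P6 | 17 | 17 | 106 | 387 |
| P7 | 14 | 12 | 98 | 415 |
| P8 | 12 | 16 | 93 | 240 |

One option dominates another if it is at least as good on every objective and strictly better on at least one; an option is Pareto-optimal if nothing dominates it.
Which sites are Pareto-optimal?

P2, P4, P5, P6, P7, P8

P1: dominated by P3 (highway distance 23≤29, dock doors 30≥17, floor area 73≥23, lease 337≤562).
P2: not dominated (best lease).
P3: dominated by P5 (highway distance 5≤23, dock doors 32≥30, floor area 77≥73, lease 256≤337).
P4: not dominated (best dock doors).
P5: not dominated (best highway distance).
P6: not dominated (best floor area).
P7: not dominated.
P8: not dominated.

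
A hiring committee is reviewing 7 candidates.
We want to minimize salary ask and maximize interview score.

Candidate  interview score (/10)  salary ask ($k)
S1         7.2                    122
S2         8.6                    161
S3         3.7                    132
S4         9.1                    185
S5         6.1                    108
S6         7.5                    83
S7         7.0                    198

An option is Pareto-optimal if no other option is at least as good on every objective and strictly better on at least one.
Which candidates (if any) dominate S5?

S6

S6: interview score 7.5≥6.1, salary ask 83≤108 — dominates S5.
Others (S1, S2, S3, S4, S7) are each worse than S5 on at least one objective.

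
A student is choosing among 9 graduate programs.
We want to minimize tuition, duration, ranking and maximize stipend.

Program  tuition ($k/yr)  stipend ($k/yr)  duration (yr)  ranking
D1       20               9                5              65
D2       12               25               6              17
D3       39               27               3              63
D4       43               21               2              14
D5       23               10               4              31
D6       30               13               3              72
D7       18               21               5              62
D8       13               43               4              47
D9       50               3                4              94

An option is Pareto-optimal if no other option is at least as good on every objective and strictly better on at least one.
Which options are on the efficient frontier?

D1: dominated by D7 (tuition 18≤20, stipend 21≥9, duration 5≤5, ranking 62≤65).
D2: not dominated (best tuition).
D3: not dominated.
D4: not dominated (best duration).
D5: not dominated.
D6: not dominated.
D7: dominated by D8 (tuition 13≤18, stipend 43≥21, duration 4≤5, ranking 47≤62).
D8: not dominated (best stipend).
D9: dominated by D3 (tuition 39≤50, stipend 27≥3, duration 3≤4, ranking 63≤94).

D2, D3, D4, D5, D6, D8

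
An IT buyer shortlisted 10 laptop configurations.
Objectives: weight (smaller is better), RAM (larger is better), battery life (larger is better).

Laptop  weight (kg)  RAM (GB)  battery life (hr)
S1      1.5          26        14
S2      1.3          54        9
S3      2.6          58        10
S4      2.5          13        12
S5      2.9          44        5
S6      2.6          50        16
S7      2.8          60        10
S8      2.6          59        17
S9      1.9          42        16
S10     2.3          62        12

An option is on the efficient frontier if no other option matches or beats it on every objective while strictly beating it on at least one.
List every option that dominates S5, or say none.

S2, S3, S6, S7, S8, S10

S2: weight 1.3≤2.9, RAM 54≥44, battery life 9≥5 — dominates S5.
S3: weight 2.6≤2.9, RAM 58≥44, battery life 10≥5 — dominates S5.
S6: weight 2.6≤2.9, RAM 50≥44, battery life 16≥5 — dominates S5.
S7: weight 2.8≤2.9, RAM 60≥44, battery life 10≥5 — dominates S5.
S8: weight 2.6≤2.9, RAM 59≥44, battery life 17≥5 — dominates S5.
S10: weight 2.3≤2.9, RAM 62≥44, battery life 12≥5 — dominates S5.
Others (S1, S4, S9) are each worse than S5 on at least one objective.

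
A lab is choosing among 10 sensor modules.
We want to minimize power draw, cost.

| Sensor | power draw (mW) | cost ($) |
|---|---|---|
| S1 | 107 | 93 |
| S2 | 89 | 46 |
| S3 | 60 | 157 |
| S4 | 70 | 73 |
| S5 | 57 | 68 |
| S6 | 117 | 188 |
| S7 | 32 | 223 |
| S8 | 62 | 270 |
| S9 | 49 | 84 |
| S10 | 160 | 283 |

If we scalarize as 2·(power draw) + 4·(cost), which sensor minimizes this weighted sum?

S1: 2·107 + 4·93 = 586
S2: 2·89 + 4·46 = 362
S3: 2·60 + 4·157 = 748
S4: 2·70 + 4·73 = 432
S5: 2·57 + 4·68 = 386
S6: 2·117 + 4·188 = 986
S7: 2·32 + 4·223 = 956
S8: 2·62 + 4·270 = 1204
S9: 2·49 + 4·84 = 434
S10: 2·160 + 4·283 = 1452
Lowest: S2 at 362.

S2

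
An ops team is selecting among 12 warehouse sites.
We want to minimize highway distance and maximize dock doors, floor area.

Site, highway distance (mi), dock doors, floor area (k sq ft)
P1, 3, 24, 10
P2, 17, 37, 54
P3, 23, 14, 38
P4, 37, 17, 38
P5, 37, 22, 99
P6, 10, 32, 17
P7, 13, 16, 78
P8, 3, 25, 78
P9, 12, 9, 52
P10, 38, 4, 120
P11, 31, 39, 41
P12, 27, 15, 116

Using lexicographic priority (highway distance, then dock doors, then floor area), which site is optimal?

First minimize highway distance: best is 3, kept {P1, P8}.
Then maximize dock doors: best is 25, kept {P8}.

P8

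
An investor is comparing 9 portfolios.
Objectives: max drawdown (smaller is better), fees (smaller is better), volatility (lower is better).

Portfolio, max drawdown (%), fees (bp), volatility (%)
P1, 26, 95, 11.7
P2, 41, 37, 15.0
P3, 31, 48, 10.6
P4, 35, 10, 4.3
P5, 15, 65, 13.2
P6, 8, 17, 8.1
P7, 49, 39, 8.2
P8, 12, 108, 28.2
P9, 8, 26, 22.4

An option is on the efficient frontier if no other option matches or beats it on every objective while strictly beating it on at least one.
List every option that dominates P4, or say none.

none

P1: worse on fees (95 vs 10).
P2: worse on max drawdown (41 vs 35).
P3: worse on fees (48 vs 10).
P5: worse on fees (65 vs 10).
P6: worse on fees (17 vs 10).
P7: worse on max drawdown (49 vs 35).
P8: worse on fees (108 vs 10).
P9: worse on fees (26 vs 10).
No option dominates P4.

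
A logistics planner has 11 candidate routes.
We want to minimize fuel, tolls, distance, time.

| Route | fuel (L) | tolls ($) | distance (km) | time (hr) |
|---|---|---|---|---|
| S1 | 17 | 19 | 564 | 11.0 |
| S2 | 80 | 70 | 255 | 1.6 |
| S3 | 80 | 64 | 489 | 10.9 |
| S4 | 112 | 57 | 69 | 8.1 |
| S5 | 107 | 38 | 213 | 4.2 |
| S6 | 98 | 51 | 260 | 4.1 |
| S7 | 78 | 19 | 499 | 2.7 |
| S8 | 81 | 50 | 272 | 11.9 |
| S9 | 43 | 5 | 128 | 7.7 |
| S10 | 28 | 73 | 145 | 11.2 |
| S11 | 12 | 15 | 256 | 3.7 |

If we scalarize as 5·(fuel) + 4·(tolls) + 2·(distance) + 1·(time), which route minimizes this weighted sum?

S1: 5·17 + 4·19 + 2·564 + 1·11.0 = 1300.0
S2: 5·80 + 4·70 + 2·255 + 1·1.6 = 1191.6
S3: 5·80 + 4·64 + 2·489 + 1·10.9 = 1644.9
S4: 5·112 + 4·57 + 2·69 + 1·8.1 = 934.1
S5: 5·107 + 4·38 + 2·213 + 1·4.2 = 1117.2
S6: 5·98 + 4·51 + 2·260 + 1·4.1 = 1218.1
S7: 5·78 + 4·19 + 2·499 + 1·2.7 = 1466.7
S8: 5·81 + 4·50 + 2·272 + 1·11.9 = 1160.9
S9: 5·43 + 4·5 + 2·128 + 1·7.7 = 498.7
S10: 5·28 + 4·73 + 2·145 + 1·11.2 = 733.2
S11: 5·12 + 4·15 + 2·256 + 1·3.7 = 635.7
Lowest: S9 at 498.7.

S9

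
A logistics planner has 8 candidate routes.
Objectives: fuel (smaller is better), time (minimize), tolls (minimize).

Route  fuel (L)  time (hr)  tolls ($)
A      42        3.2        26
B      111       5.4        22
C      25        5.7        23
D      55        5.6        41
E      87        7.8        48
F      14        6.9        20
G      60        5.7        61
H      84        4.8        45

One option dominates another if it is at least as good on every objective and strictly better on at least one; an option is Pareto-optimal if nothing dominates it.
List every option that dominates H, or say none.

A

A: fuel 42≤84, time 3.2≤4.8, tolls 26≤45 — dominates H.
Others (B, C, D, E, F, G) are each worse than H on at least one objective.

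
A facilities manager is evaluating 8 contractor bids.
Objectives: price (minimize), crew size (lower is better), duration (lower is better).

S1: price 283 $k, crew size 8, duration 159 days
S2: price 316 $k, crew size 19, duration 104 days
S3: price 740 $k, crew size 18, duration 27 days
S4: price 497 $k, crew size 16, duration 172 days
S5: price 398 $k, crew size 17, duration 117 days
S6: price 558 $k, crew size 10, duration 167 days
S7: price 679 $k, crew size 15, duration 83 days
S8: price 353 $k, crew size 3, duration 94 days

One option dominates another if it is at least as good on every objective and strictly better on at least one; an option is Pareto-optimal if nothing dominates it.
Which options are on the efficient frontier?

S1, S2, S3, S7, S8

S1: not dominated (best price).
S2: not dominated.
S3: not dominated (best duration).
S4: dominated by S1 (price 283≤497, crew size 8≤16, duration 159≤172).
S5: dominated by S8 (price 353≤398, crew size 3≤17, duration 94≤117).
S6: dominated by S1 (price 283≤558, crew size 8≤10, duration 159≤167).
S7: not dominated.
S8: not dominated (best crew size).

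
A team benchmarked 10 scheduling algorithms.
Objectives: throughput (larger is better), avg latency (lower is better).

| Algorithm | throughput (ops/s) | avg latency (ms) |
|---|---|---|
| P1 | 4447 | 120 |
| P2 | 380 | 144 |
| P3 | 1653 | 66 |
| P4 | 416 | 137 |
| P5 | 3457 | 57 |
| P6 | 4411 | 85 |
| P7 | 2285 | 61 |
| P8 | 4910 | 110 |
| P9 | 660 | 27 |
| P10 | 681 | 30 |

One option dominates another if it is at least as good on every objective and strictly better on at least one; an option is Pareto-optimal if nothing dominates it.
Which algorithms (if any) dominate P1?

P8: throughput 4910≥4447, avg latency 110≤120 — dominates P1.
Others (P2, P3, P4, P5, P6, P7, P9, P10) are each worse than P1 on at least one objective.

P8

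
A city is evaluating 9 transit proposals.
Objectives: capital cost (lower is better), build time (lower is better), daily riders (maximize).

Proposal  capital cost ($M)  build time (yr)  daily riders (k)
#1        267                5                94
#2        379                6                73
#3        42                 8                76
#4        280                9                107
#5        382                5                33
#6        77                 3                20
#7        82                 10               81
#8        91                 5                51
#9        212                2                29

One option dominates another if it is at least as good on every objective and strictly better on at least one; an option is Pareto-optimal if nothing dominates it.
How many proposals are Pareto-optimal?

7

#1: not dominated.
#2: dominated by #1 (capital cost 267≤379, build time 5≤6, daily riders 94≥73).
#3: not dominated (best capital cost).
#4: not dominated (best daily riders).
#5: dominated by #1 (capital cost 267≤382, build time 5≤5, daily riders 94≥33).
#6: not dominated.
#7: not dominated.
#8: not dominated.
#9: not dominated (best build time).
Pareto-optimal: #1, #3, #4, #6, #7, #8, #9 → 7.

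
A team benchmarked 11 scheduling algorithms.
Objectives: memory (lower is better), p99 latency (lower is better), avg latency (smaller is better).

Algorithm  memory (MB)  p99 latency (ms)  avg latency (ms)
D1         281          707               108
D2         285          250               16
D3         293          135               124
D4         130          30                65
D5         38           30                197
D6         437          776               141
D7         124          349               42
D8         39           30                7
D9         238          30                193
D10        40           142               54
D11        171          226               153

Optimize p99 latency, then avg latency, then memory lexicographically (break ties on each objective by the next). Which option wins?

First minimize p99 latency: best is 30, kept {D4, D5, D8, D9}.
Then minimize avg latency: best is 7, kept {D8}.

D8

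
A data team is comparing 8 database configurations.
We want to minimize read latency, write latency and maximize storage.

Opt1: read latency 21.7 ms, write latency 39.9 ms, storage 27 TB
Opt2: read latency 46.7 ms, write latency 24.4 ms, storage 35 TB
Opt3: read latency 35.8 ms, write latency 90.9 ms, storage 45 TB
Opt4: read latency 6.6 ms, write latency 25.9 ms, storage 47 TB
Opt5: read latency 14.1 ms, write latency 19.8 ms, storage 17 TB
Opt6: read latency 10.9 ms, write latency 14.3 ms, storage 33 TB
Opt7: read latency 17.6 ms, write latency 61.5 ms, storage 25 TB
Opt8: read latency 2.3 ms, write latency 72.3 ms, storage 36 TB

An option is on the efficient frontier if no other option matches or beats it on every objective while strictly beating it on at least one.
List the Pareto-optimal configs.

Opt2, Opt4, Opt6, Opt8

Opt1: dominated by Opt4 (read latency 6.6≤21.7, write latency 25.9≤39.9, storage 47≥27).
Opt2: not dominated.
Opt3: dominated by Opt4 (read latency 6.6≤35.8, write latency 25.9≤90.9, storage 47≥45).
Opt4: not dominated (best storage).
Opt5: dominated by Opt6 (read latency 10.9≤14.1, write latency 14.3≤19.8, storage 33≥17).
Opt6: not dominated (best write latency).
Opt7: dominated by Opt4 (read latency 6.6≤17.6, write latency 25.9≤61.5, storage 47≥25).
Opt8: not dominated (best read latency).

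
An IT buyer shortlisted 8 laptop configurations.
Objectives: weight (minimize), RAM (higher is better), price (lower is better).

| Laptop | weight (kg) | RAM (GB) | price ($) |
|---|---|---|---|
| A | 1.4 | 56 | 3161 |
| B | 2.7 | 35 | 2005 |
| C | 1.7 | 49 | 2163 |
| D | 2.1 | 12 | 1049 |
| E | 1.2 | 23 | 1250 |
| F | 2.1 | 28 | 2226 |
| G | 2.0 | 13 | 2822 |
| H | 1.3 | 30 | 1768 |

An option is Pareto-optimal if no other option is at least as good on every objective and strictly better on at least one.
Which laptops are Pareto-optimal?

A: not dominated (best RAM).
B: not dominated.
C: not dominated.
D: not dominated (best price).
E: not dominated (best weight).
F: dominated by C (weight 1.7≤2.1, RAM 49≥28, price 2163≤2226).
G: dominated by C (weight 1.7≤2.0, RAM 49≥13, price 2163≤2822).
H: not dominated.

A, B, C, D, E, H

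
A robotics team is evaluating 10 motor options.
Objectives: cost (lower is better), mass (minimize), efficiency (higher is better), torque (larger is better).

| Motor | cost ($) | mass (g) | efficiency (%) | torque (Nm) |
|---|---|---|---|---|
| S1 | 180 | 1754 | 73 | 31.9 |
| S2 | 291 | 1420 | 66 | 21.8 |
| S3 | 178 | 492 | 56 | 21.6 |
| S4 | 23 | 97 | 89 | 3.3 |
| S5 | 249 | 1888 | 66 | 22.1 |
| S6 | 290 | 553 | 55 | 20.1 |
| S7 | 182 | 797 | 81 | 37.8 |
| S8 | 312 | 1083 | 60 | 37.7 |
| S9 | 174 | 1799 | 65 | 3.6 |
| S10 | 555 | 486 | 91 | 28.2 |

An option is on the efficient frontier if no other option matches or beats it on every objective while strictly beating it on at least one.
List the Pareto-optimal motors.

S1, S3, S4, S7, S9, S10

S1: not dominated.
S2: dominated by S7 (cost 182≤291, mass 797≤1420, efficiency 81≥66, torque 37.8≥21.8).
S3: not dominated.
S4: not dominated (best cost).
S5: dominated by S1 (cost 180≤249, mass 1754≤1888, efficiency 73≥66, torque 31.9≥22.1).
S6: dominated by S3 (cost 178≤290, mass 492≤553, efficiency 56≥55, torque 21.6≥20.1).
S7: not dominated (best torque).
S8: dominated by S7 (cost 182≤312, mass 797≤1083, efficiency 81≥60, torque 37.8≥37.7).
S9: not dominated.
S10: not dominated (best efficiency).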